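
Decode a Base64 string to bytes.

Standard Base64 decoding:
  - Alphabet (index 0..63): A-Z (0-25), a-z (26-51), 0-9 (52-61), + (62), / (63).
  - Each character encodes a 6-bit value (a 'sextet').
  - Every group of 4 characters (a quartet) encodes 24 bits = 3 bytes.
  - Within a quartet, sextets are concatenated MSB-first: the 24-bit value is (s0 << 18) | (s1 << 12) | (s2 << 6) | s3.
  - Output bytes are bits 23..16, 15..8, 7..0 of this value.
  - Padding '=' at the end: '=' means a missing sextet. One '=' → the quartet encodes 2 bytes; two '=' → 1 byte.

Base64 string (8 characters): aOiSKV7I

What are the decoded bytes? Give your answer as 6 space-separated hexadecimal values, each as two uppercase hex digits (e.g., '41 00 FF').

After char 0 ('a'=26): chars_in_quartet=1 acc=0x1A bytes_emitted=0
After char 1 ('O'=14): chars_in_quartet=2 acc=0x68E bytes_emitted=0
After char 2 ('i'=34): chars_in_quartet=3 acc=0x1A3A2 bytes_emitted=0
After char 3 ('S'=18): chars_in_quartet=4 acc=0x68E892 -> emit 68 E8 92, reset; bytes_emitted=3
After char 4 ('K'=10): chars_in_quartet=1 acc=0xA bytes_emitted=3
After char 5 ('V'=21): chars_in_quartet=2 acc=0x295 bytes_emitted=3
After char 6 ('7'=59): chars_in_quartet=3 acc=0xA57B bytes_emitted=3
After char 7 ('I'=8): chars_in_quartet=4 acc=0x295EC8 -> emit 29 5E C8, reset; bytes_emitted=6

Answer: 68 E8 92 29 5E C8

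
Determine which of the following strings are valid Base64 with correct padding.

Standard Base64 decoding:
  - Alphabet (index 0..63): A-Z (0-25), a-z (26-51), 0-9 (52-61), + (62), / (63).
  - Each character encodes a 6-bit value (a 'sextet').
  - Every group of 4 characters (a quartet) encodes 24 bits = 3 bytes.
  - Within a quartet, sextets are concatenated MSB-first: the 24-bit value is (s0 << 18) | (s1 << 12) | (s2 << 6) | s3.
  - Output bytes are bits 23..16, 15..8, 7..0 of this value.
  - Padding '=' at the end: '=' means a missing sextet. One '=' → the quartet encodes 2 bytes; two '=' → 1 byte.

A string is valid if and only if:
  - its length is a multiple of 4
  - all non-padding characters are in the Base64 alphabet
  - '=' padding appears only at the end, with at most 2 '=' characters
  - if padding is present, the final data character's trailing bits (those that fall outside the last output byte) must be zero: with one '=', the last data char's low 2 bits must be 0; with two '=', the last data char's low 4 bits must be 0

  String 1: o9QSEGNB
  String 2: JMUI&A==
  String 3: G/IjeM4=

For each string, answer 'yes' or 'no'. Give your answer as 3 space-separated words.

Answer: yes no yes

Derivation:
String 1: 'o9QSEGNB' → valid
String 2: 'JMUI&A==' → invalid (bad char(s): ['&'])
String 3: 'G/IjeM4=' → valid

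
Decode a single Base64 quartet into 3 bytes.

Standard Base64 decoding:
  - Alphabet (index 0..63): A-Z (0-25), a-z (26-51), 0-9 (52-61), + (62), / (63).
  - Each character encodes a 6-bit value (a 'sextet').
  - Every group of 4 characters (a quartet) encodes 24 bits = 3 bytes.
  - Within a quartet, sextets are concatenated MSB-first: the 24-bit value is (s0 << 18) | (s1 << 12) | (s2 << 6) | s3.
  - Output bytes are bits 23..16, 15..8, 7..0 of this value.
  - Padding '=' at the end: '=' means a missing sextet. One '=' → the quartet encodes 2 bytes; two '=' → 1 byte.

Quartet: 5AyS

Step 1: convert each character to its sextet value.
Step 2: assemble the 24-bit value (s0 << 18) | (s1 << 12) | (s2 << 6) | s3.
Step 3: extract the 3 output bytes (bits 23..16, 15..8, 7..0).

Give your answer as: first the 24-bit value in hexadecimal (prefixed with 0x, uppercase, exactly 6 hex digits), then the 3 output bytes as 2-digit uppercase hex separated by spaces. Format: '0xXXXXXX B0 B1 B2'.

Answer: 0xE40C92 E4 0C 92

Derivation:
Sextets: 5=57, A=0, y=50, S=18
24-bit: (57<<18) | (0<<12) | (50<<6) | 18
      = 0xE40000 | 0x000000 | 0x000C80 | 0x000012
      = 0xE40C92
Bytes: (v>>16)&0xFF=E4, (v>>8)&0xFF=0C, v&0xFF=92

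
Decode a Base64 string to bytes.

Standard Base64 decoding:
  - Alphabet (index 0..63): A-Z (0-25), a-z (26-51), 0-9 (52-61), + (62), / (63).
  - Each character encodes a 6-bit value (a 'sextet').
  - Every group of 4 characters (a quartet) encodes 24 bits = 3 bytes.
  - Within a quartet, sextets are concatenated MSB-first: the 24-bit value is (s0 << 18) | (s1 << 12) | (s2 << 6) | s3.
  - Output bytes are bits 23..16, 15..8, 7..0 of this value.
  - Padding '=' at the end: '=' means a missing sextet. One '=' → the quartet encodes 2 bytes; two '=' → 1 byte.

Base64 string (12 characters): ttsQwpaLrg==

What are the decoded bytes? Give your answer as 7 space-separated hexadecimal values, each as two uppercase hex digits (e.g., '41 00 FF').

After char 0 ('t'=45): chars_in_quartet=1 acc=0x2D bytes_emitted=0
After char 1 ('t'=45): chars_in_quartet=2 acc=0xB6D bytes_emitted=0
After char 2 ('s'=44): chars_in_quartet=3 acc=0x2DB6C bytes_emitted=0
After char 3 ('Q'=16): chars_in_quartet=4 acc=0xB6DB10 -> emit B6 DB 10, reset; bytes_emitted=3
After char 4 ('w'=48): chars_in_quartet=1 acc=0x30 bytes_emitted=3
After char 5 ('p'=41): chars_in_quartet=2 acc=0xC29 bytes_emitted=3
After char 6 ('a'=26): chars_in_quartet=3 acc=0x30A5A bytes_emitted=3
After char 7 ('L'=11): chars_in_quartet=4 acc=0xC2968B -> emit C2 96 8B, reset; bytes_emitted=6
After char 8 ('r'=43): chars_in_quartet=1 acc=0x2B bytes_emitted=6
After char 9 ('g'=32): chars_in_quartet=2 acc=0xAE0 bytes_emitted=6
Padding '==': partial quartet acc=0xAE0 -> emit AE; bytes_emitted=7

Answer: B6 DB 10 C2 96 8B AE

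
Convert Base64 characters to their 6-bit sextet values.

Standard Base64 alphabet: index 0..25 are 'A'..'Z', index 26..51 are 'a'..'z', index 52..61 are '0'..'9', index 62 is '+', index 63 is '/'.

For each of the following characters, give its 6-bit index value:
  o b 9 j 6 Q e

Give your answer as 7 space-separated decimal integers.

Answer: 40 27 61 35 58 16 30

Derivation:
'o': a..z range, 26 + ord('o') − ord('a') = 40
'b': a..z range, 26 + ord('b') − ord('a') = 27
'9': 0..9 range, 52 + ord('9') − ord('0') = 61
'j': a..z range, 26 + ord('j') − ord('a') = 35
'6': 0..9 range, 52 + ord('6') − ord('0') = 58
'Q': A..Z range, ord('Q') − ord('A') = 16
'e': a..z range, 26 + ord('e') − ord('a') = 30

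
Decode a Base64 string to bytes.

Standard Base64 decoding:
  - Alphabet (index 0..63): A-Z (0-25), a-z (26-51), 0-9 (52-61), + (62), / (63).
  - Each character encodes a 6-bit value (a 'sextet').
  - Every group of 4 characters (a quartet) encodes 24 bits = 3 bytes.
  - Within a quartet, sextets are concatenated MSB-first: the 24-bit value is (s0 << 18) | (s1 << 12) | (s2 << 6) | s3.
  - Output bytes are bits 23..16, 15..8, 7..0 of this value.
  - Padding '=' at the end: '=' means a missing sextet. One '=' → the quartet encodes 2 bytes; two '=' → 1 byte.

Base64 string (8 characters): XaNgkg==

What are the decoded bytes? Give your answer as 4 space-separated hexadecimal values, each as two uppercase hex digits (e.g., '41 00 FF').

Answer: 5D A3 60 92

Derivation:
After char 0 ('X'=23): chars_in_quartet=1 acc=0x17 bytes_emitted=0
After char 1 ('a'=26): chars_in_quartet=2 acc=0x5DA bytes_emitted=0
After char 2 ('N'=13): chars_in_quartet=3 acc=0x1768D bytes_emitted=0
After char 3 ('g'=32): chars_in_quartet=4 acc=0x5DA360 -> emit 5D A3 60, reset; bytes_emitted=3
After char 4 ('k'=36): chars_in_quartet=1 acc=0x24 bytes_emitted=3
After char 5 ('g'=32): chars_in_quartet=2 acc=0x920 bytes_emitted=3
Padding '==': partial quartet acc=0x920 -> emit 92; bytes_emitted=4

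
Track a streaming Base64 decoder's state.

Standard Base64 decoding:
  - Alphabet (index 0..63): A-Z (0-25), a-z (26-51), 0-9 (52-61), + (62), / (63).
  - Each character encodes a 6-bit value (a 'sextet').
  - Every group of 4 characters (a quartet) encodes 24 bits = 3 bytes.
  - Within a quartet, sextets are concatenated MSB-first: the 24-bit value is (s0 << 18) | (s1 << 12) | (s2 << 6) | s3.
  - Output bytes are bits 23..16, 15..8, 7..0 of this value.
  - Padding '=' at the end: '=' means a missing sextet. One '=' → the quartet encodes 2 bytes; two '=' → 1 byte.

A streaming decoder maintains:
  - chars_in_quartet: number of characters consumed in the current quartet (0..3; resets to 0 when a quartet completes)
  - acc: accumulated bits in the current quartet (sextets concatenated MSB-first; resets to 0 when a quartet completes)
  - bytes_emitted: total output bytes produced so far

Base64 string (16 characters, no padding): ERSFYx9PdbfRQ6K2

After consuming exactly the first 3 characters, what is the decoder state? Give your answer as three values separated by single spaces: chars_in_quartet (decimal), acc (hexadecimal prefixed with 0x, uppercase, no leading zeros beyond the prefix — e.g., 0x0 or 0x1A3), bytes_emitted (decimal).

Answer: 3 0x4452 0

Derivation:
After char 0 ('E'=4): chars_in_quartet=1 acc=0x4 bytes_emitted=0
After char 1 ('R'=17): chars_in_quartet=2 acc=0x111 bytes_emitted=0
After char 2 ('S'=18): chars_in_quartet=3 acc=0x4452 bytes_emitted=0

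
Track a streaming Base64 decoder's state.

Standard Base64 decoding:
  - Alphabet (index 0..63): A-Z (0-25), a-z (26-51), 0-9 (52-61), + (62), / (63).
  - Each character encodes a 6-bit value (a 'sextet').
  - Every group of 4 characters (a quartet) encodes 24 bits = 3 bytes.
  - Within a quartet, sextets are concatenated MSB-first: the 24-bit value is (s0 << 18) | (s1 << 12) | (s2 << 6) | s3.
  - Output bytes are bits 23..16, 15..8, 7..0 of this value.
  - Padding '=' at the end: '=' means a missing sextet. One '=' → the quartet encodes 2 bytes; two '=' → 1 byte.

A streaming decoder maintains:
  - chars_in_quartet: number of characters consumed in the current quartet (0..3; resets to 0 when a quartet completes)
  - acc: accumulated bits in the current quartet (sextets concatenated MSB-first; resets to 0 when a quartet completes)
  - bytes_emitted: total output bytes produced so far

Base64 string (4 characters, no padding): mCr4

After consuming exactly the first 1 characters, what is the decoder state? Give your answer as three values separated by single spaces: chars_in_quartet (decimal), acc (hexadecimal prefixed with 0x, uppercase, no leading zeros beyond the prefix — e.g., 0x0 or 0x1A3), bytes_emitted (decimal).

After char 0 ('m'=38): chars_in_quartet=1 acc=0x26 bytes_emitted=0

Answer: 1 0x26 0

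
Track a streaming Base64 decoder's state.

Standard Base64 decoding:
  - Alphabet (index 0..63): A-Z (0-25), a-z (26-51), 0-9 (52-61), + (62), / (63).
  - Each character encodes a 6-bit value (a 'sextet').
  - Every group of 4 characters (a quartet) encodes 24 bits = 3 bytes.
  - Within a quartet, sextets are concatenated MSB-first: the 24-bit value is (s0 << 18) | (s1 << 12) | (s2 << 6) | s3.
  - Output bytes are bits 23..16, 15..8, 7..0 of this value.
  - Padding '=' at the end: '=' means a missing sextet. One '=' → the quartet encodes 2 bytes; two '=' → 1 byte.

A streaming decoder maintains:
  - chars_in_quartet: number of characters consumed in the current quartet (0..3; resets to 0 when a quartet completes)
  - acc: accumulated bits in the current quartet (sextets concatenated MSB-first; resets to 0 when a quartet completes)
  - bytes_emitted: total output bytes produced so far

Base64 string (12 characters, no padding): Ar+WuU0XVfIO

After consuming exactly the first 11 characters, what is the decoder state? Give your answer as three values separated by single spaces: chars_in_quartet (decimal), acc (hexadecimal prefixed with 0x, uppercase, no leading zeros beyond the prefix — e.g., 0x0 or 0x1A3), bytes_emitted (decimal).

After char 0 ('A'=0): chars_in_quartet=1 acc=0x0 bytes_emitted=0
After char 1 ('r'=43): chars_in_quartet=2 acc=0x2B bytes_emitted=0
After char 2 ('+'=62): chars_in_quartet=3 acc=0xAFE bytes_emitted=0
After char 3 ('W'=22): chars_in_quartet=4 acc=0x2BF96 -> emit 02 BF 96, reset; bytes_emitted=3
After char 4 ('u'=46): chars_in_quartet=1 acc=0x2E bytes_emitted=3
After char 5 ('U'=20): chars_in_quartet=2 acc=0xB94 bytes_emitted=3
After char 6 ('0'=52): chars_in_quartet=3 acc=0x2E534 bytes_emitted=3
After char 7 ('X'=23): chars_in_quartet=4 acc=0xB94D17 -> emit B9 4D 17, reset; bytes_emitted=6
After char 8 ('V'=21): chars_in_quartet=1 acc=0x15 bytes_emitted=6
After char 9 ('f'=31): chars_in_quartet=2 acc=0x55F bytes_emitted=6
After char 10 ('I'=8): chars_in_quartet=3 acc=0x157C8 bytes_emitted=6

Answer: 3 0x157C8 6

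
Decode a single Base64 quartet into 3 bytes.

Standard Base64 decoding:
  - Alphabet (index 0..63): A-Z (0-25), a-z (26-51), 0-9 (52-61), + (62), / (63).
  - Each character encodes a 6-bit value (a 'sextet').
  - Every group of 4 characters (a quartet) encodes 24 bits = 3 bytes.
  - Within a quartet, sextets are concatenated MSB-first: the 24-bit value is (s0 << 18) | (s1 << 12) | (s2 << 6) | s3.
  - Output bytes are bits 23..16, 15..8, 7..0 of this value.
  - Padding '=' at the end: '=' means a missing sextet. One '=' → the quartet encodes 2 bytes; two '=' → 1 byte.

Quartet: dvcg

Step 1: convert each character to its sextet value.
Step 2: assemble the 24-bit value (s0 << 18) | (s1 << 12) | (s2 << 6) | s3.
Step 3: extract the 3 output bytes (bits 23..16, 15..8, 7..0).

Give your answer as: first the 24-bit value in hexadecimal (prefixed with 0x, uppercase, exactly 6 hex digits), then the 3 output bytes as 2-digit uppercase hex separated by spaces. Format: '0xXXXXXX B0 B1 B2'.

Sextets: d=29, v=47, c=28, g=32
24-bit: (29<<18) | (47<<12) | (28<<6) | 32
      = 0x740000 | 0x02F000 | 0x000700 | 0x000020
      = 0x76F720
Bytes: (v>>16)&0xFF=76, (v>>8)&0xFF=F7, v&0xFF=20

Answer: 0x76F720 76 F7 20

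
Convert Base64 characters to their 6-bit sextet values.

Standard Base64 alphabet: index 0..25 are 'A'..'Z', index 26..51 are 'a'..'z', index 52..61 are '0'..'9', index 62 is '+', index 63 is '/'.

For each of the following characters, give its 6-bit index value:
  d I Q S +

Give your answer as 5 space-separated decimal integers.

'd': a..z range, 26 + ord('d') − ord('a') = 29
'I': A..Z range, ord('I') − ord('A') = 8
'Q': A..Z range, ord('Q') − ord('A') = 16
'S': A..Z range, ord('S') − ord('A') = 18
'+': index 62

Answer: 29 8 16 18 62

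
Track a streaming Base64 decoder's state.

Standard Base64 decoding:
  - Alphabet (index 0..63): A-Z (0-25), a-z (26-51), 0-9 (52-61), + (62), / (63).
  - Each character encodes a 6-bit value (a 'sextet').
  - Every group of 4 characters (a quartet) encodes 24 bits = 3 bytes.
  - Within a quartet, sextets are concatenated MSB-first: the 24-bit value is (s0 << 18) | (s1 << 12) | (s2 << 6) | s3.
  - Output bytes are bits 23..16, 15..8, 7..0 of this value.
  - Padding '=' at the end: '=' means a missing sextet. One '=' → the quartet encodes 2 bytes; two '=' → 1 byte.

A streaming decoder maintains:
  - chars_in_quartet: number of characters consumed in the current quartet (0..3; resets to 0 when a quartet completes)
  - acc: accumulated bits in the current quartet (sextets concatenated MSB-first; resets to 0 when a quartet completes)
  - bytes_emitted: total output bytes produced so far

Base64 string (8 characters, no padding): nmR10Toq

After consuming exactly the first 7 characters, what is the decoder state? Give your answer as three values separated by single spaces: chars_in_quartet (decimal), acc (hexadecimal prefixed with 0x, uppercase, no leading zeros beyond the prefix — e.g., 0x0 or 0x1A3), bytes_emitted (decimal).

Answer: 3 0x344E8 3

Derivation:
After char 0 ('n'=39): chars_in_quartet=1 acc=0x27 bytes_emitted=0
After char 1 ('m'=38): chars_in_quartet=2 acc=0x9E6 bytes_emitted=0
After char 2 ('R'=17): chars_in_quartet=3 acc=0x27991 bytes_emitted=0
After char 3 ('1'=53): chars_in_quartet=4 acc=0x9E6475 -> emit 9E 64 75, reset; bytes_emitted=3
After char 4 ('0'=52): chars_in_quartet=1 acc=0x34 bytes_emitted=3
After char 5 ('T'=19): chars_in_quartet=2 acc=0xD13 bytes_emitted=3
After char 6 ('o'=40): chars_in_quartet=3 acc=0x344E8 bytes_emitted=3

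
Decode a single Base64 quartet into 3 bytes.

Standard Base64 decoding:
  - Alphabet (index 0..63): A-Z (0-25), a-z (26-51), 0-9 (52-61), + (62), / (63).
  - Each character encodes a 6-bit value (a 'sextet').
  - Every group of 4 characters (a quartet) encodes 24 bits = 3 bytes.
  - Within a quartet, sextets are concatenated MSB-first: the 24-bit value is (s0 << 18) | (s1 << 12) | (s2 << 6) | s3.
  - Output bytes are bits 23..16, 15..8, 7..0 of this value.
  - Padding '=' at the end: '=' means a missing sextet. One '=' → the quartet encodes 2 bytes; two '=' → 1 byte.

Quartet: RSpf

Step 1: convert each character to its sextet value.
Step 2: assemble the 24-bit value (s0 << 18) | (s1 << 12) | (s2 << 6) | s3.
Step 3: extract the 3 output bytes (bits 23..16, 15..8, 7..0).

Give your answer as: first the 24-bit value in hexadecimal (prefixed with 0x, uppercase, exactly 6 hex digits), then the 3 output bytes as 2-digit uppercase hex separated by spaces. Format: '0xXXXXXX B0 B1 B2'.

Sextets: R=17, S=18, p=41, f=31
24-bit: (17<<18) | (18<<12) | (41<<6) | 31
      = 0x440000 | 0x012000 | 0x000A40 | 0x00001F
      = 0x452A5F
Bytes: (v>>16)&0xFF=45, (v>>8)&0xFF=2A, v&0xFF=5F

Answer: 0x452A5F 45 2A 5F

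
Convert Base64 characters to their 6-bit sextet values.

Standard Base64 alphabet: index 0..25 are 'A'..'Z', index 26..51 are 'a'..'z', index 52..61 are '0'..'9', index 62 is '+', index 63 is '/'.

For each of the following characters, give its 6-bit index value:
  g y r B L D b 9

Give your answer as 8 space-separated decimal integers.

Answer: 32 50 43 1 11 3 27 61

Derivation:
'g': a..z range, 26 + ord('g') − ord('a') = 32
'y': a..z range, 26 + ord('y') − ord('a') = 50
'r': a..z range, 26 + ord('r') − ord('a') = 43
'B': A..Z range, ord('B') − ord('A') = 1
'L': A..Z range, ord('L') − ord('A') = 11
'D': A..Z range, ord('D') − ord('A') = 3
'b': a..z range, 26 + ord('b') − ord('a') = 27
'9': 0..9 range, 52 + ord('9') − ord('0') = 61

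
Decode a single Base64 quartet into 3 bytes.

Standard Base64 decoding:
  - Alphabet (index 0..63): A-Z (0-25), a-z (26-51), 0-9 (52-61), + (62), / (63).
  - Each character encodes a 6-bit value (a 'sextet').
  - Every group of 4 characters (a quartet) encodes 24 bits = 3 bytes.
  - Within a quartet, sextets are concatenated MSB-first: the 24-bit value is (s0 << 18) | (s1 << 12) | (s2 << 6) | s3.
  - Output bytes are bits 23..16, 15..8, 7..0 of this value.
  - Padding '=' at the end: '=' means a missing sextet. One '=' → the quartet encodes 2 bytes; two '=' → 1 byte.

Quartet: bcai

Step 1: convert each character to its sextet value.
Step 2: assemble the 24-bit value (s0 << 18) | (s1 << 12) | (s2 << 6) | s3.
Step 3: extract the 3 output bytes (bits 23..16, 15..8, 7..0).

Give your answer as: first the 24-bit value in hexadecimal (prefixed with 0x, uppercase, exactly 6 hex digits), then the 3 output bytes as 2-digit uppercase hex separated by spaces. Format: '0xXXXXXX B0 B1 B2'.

Sextets: b=27, c=28, a=26, i=34
24-bit: (27<<18) | (28<<12) | (26<<6) | 34
      = 0x6C0000 | 0x01C000 | 0x000680 | 0x000022
      = 0x6DC6A2
Bytes: (v>>16)&0xFF=6D, (v>>8)&0xFF=C6, v&0xFF=A2

Answer: 0x6DC6A2 6D C6 A2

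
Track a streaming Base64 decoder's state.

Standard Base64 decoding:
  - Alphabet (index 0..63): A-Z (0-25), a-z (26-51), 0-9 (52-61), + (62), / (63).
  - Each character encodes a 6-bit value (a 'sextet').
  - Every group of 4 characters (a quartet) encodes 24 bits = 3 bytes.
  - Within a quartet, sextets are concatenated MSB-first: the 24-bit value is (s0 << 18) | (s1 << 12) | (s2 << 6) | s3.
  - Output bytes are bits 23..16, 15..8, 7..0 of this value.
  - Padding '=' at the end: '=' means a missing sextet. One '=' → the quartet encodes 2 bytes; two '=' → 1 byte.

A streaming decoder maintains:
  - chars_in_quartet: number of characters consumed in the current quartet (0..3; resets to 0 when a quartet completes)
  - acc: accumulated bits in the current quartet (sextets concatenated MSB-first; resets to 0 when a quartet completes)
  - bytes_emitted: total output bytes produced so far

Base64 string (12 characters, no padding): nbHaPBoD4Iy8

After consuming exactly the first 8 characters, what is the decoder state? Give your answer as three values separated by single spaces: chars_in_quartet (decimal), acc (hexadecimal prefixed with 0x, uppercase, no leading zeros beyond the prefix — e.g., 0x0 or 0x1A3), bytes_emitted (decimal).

Answer: 0 0x0 6

Derivation:
After char 0 ('n'=39): chars_in_quartet=1 acc=0x27 bytes_emitted=0
After char 1 ('b'=27): chars_in_quartet=2 acc=0x9DB bytes_emitted=0
After char 2 ('H'=7): chars_in_quartet=3 acc=0x276C7 bytes_emitted=0
After char 3 ('a'=26): chars_in_quartet=4 acc=0x9DB1DA -> emit 9D B1 DA, reset; bytes_emitted=3
After char 4 ('P'=15): chars_in_quartet=1 acc=0xF bytes_emitted=3
After char 5 ('B'=1): chars_in_quartet=2 acc=0x3C1 bytes_emitted=3
After char 6 ('o'=40): chars_in_quartet=3 acc=0xF068 bytes_emitted=3
After char 7 ('D'=3): chars_in_quartet=4 acc=0x3C1A03 -> emit 3C 1A 03, reset; bytes_emitted=6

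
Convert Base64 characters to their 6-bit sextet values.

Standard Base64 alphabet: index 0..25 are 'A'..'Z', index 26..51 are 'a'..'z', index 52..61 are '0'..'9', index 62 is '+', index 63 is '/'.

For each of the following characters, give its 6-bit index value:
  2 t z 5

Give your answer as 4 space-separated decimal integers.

Answer: 54 45 51 57

Derivation:
'2': 0..9 range, 52 + ord('2') − ord('0') = 54
't': a..z range, 26 + ord('t') − ord('a') = 45
'z': a..z range, 26 + ord('z') − ord('a') = 51
'5': 0..9 range, 52 + ord('5') − ord('0') = 57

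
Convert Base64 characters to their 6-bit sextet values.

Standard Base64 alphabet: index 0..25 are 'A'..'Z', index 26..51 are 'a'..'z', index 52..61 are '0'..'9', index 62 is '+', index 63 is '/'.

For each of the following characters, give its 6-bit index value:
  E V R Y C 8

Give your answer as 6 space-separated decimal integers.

Answer: 4 21 17 24 2 60

Derivation:
'E': A..Z range, ord('E') − ord('A') = 4
'V': A..Z range, ord('V') − ord('A') = 21
'R': A..Z range, ord('R') − ord('A') = 17
'Y': A..Z range, ord('Y') − ord('A') = 24
'C': A..Z range, ord('C') − ord('A') = 2
'8': 0..9 range, 52 + ord('8') − ord('0') = 60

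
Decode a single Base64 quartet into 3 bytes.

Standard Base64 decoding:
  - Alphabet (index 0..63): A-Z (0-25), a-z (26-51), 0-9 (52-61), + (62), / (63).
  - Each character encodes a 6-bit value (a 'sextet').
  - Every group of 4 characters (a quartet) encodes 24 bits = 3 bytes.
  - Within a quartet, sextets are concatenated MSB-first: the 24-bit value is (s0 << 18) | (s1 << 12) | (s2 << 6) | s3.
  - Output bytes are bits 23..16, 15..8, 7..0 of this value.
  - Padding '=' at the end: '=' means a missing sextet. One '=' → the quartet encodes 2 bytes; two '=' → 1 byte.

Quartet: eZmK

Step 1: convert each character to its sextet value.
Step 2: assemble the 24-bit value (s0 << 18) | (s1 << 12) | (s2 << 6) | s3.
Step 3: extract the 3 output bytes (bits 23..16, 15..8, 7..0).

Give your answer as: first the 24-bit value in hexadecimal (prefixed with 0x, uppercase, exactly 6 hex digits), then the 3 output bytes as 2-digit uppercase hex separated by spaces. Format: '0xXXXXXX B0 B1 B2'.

Answer: 0x79998A 79 99 8A

Derivation:
Sextets: e=30, Z=25, m=38, K=10
24-bit: (30<<18) | (25<<12) | (38<<6) | 10
      = 0x780000 | 0x019000 | 0x000980 | 0x00000A
      = 0x79998A
Bytes: (v>>16)&0xFF=79, (v>>8)&0xFF=99, v&0xFF=8A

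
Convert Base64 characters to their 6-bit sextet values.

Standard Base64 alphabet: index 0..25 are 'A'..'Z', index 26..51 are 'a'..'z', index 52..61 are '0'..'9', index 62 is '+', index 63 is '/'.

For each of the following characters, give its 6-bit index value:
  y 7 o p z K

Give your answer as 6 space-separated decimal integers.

'y': a..z range, 26 + ord('y') − ord('a') = 50
'7': 0..9 range, 52 + ord('7') − ord('0') = 59
'o': a..z range, 26 + ord('o') − ord('a') = 40
'p': a..z range, 26 + ord('p') − ord('a') = 41
'z': a..z range, 26 + ord('z') − ord('a') = 51
'K': A..Z range, ord('K') − ord('A') = 10

Answer: 50 59 40 41 51 10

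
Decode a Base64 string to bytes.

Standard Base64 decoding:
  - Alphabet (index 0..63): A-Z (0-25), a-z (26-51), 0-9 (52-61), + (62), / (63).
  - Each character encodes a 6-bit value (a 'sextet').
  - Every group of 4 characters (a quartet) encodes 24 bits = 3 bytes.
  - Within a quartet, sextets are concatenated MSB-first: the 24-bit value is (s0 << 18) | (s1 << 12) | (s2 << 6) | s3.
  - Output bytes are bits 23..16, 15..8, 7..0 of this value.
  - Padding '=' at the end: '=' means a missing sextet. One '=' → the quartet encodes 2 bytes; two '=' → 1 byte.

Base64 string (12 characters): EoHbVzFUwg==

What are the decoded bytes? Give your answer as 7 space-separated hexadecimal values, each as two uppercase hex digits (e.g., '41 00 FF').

Answer: 12 81 DB 57 31 54 C2

Derivation:
After char 0 ('E'=4): chars_in_quartet=1 acc=0x4 bytes_emitted=0
After char 1 ('o'=40): chars_in_quartet=2 acc=0x128 bytes_emitted=0
After char 2 ('H'=7): chars_in_quartet=3 acc=0x4A07 bytes_emitted=0
After char 3 ('b'=27): chars_in_quartet=4 acc=0x1281DB -> emit 12 81 DB, reset; bytes_emitted=3
After char 4 ('V'=21): chars_in_quartet=1 acc=0x15 bytes_emitted=3
After char 5 ('z'=51): chars_in_quartet=2 acc=0x573 bytes_emitted=3
After char 6 ('F'=5): chars_in_quartet=3 acc=0x15CC5 bytes_emitted=3
After char 7 ('U'=20): chars_in_quartet=4 acc=0x573154 -> emit 57 31 54, reset; bytes_emitted=6
After char 8 ('w'=48): chars_in_quartet=1 acc=0x30 bytes_emitted=6
After char 9 ('g'=32): chars_in_quartet=2 acc=0xC20 bytes_emitted=6
Padding '==': partial quartet acc=0xC20 -> emit C2; bytes_emitted=7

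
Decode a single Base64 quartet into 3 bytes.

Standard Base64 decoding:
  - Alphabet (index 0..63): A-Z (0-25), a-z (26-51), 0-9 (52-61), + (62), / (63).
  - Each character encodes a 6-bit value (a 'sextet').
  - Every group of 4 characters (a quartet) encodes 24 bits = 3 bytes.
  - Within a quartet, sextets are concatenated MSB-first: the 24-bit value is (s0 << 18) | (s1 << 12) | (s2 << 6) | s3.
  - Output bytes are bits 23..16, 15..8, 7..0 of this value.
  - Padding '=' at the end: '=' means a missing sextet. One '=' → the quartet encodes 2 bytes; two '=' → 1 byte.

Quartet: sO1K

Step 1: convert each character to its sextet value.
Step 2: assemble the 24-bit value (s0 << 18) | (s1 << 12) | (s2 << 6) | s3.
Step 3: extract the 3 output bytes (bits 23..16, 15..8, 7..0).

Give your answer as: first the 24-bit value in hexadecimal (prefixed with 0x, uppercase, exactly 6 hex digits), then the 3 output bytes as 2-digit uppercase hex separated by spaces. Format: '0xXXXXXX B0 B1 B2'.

Sextets: s=44, O=14, 1=53, K=10
24-bit: (44<<18) | (14<<12) | (53<<6) | 10
      = 0xB00000 | 0x00E000 | 0x000D40 | 0x00000A
      = 0xB0ED4A
Bytes: (v>>16)&0xFF=B0, (v>>8)&0xFF=ED, v&0xFF=4A

Answer: 0xB0ED4A B0 ED 4A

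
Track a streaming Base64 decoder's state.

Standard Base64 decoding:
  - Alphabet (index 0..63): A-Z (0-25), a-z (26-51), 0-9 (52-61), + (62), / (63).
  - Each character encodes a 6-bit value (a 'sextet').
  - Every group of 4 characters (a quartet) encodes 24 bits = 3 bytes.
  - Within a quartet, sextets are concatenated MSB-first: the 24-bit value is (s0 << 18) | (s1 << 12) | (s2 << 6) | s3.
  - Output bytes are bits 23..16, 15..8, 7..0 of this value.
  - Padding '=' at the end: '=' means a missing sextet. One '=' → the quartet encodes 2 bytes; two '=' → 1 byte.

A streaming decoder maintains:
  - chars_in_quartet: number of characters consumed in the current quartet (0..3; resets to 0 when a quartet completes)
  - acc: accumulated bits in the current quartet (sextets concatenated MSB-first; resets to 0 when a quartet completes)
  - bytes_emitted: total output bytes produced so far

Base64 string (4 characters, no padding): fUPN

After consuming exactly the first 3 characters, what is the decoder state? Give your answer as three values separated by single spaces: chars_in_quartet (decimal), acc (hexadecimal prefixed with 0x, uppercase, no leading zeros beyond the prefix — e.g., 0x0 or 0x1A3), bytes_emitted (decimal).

Answer: 3 0x1F50F 0

Derivation:
After char 0 ('f'=31): chars_in_quartet=1 acc=0x1F bytes_emitted=0
After char 1 ('U'=20): chars_in_quartet=2 acc=0x7D4 bytes_emitted=0
After char 2 ('P'=15): chars_in_quartet=3 acc=0x1F50F bytes_emitted=0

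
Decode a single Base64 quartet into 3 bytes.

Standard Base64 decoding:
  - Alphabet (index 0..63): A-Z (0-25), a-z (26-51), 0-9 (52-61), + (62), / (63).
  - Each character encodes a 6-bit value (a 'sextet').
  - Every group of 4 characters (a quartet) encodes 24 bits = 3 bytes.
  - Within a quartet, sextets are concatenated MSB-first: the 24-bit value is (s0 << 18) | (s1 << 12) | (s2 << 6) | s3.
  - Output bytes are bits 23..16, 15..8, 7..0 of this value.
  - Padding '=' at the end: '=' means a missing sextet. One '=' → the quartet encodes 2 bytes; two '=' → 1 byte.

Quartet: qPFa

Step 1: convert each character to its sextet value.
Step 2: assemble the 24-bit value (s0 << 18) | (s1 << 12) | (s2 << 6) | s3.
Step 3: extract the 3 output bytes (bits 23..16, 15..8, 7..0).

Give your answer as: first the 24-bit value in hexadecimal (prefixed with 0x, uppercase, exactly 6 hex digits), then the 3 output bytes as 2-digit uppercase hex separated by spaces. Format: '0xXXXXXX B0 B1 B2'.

Sextets: q=42, P=15, F=5, a=26
24-bit: (42<<18) | (15<<12) | (5<<6) | 26
      = 0xA80000 | 0x00F000 | 0x000140 | 0x00001A
      = 0xA8F15A
Bytes: (v>>16)&0xFF=A8, (v>>8)&0xFF=F1, v&0xFF=5A

Answer: 0xA8F15A A8 F1 5A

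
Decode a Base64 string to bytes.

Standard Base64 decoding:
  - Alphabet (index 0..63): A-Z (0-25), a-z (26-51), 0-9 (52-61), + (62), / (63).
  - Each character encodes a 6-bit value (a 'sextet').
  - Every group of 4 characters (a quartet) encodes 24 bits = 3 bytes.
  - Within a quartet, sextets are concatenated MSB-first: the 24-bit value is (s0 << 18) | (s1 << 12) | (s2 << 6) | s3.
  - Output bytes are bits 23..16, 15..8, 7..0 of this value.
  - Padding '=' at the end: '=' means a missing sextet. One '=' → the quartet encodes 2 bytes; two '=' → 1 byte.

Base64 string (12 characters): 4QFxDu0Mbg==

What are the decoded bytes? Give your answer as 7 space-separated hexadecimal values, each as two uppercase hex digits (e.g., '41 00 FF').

After char 0 ('4'=56): chars_in_quartet=1 acc=0x38 bytes_emitted=0
After char 1 ('Q'=16): chars_in_quartet=2 acc=0xE10 bytes_emitted=0
After char 2 ('F'=5): chars_in_quartet=3 acc=0x38405 bytes_emitted=0
After char 3 ('x'=49): chars_in_quartet=4 acc=0xE10171 -> emit E1 01 71, reset; bytes_emitted=3
After char 4 ('D'=3): chars_in_quartet=1 acc=0x3 bytes_emitted=3
After char 5 ('u'=46): chars_in_quartet=2 acc=0xEE bytes_emitted=3
After char 6 ('0'=52): chars_in_quartet=3 acc=0x3BB4 bytes_emitted=3
After char 7 ('M'=12): chars_in_quartet=4 acc=0xEED0C -> emit 0E ED 0C, reset; bytes_emitted=6
After char 8 ('b'=27): chars_in_quartet=1 acc=0x1B bytes_emitted=6
After char 9 ('g'=32): chars_in_quartet=2 acc=0x6E0 bytes_emitted=6
Padding '==': partial quartet acc=0x6E0 -> emit 6E; bytes_emitted=7

Answer: E1 01 71 0E ED 0C 6E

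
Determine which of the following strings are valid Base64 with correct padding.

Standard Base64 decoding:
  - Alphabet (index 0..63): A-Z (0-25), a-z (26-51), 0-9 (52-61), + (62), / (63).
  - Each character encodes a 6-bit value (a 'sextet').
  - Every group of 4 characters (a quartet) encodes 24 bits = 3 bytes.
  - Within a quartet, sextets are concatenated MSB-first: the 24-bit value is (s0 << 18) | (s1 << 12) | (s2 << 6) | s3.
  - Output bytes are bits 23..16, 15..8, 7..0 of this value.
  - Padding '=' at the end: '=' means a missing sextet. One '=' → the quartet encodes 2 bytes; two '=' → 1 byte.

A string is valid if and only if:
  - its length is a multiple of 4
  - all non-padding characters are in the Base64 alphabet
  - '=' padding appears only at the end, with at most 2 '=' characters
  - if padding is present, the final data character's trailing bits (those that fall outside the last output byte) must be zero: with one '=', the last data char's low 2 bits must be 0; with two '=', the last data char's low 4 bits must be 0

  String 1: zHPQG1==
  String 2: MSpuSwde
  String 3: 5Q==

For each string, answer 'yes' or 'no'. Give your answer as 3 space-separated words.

String 1: 'zHPQG1==' → invalid (bad trailing bits)
String 2: 'MSpuSwde' → valid
String 3: '5Q==' → valid

Answer: no yes yes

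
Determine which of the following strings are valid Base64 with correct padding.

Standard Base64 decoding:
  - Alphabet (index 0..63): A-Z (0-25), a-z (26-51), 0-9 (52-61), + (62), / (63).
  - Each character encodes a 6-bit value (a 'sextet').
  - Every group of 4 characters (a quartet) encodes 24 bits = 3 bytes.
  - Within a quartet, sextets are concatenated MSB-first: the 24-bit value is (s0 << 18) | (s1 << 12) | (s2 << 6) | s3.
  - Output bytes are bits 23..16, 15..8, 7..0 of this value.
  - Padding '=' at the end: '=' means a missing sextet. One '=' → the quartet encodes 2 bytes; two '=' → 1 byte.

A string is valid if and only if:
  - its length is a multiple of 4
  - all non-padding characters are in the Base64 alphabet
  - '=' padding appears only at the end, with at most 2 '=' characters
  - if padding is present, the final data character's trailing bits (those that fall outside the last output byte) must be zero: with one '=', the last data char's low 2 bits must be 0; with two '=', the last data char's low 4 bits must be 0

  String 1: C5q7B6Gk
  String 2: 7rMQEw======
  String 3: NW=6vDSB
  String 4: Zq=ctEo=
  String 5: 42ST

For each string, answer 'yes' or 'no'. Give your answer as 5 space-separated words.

String 1: 'C5q7B6Gk' → valid
String 2: '7rMQEw======' → invalid (6 pad chars (max 2))
String 3: 'NW=6vDSB' → invalid (bad char(s): ['=']; '=' in middle)
String 4: 'Zq=ctEo=' → invalid (bad char(s): ['=']; '=' in middle)
String 5: '42ST' → valid

Answer: yes no no no yes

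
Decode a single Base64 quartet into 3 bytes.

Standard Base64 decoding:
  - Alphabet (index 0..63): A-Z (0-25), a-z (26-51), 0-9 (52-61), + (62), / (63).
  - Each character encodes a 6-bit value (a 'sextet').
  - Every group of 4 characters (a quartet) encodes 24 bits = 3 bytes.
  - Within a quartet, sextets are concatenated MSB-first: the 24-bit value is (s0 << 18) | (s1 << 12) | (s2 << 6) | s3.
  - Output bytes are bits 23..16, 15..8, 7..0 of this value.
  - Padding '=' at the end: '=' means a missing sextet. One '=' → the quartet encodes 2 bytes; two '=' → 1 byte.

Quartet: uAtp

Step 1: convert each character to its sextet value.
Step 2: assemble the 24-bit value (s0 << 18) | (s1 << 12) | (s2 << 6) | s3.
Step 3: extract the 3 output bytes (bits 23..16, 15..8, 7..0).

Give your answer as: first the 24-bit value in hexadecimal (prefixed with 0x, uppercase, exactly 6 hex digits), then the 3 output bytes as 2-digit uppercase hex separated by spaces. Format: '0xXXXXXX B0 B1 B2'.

Sextets: u=46, A=0, t=45, p=41
24-bit: (46<<18) | (0<<12) | (45<<6) | 41
      = 0xB80000 | 0x000000 | 0x000B40 | 0x000029
      = 0xB80B69
Bytes: (v>>16)&0xFF=B8, (v>>8)&0xFF=0B, v&0xFF=69

Answer: 0xB80B69 B8 0B 69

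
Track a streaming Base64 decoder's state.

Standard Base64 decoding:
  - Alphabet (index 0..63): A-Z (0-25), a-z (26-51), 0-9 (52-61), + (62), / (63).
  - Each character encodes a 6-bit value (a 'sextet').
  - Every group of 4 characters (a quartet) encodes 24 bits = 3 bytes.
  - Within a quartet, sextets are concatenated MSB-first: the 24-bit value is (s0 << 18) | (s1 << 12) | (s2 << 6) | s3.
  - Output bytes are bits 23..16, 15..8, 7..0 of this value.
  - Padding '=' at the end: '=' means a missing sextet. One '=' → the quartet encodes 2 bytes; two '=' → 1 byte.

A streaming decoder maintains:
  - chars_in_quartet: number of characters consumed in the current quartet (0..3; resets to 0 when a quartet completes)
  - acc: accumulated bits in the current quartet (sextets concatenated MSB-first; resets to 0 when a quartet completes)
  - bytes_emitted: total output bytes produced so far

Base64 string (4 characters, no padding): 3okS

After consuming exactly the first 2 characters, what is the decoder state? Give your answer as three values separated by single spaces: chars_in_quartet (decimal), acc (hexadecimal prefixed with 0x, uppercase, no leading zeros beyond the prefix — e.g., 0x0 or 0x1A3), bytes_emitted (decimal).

Answer: 2 0xDE8 0

Derivation:
After char 0 ('3'=55): chars_in_quartet=1 acc=0x37 bytes_emitted=0
After char 1 ('o'=40): chars_in_quartet=2 acc=0xDE8 bytes_emitted=0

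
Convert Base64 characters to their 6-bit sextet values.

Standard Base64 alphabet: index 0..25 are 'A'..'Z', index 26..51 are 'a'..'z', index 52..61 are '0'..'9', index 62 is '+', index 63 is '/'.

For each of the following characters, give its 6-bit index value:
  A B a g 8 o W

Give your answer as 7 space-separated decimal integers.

Answer: 0 1 26 32 60 40 22

Derivation:
'A': A..Z range, ord('A') − ord('A') = 0
'B': A..Z range, ord('B') − ord('A') = 1
'a': a..z range, 26 + ord('a') − ord('a') = 26
'g': a..z range, 26 + ord('g') − ord('a') = 32
'8': 0..9 range, 52 + ord('8') − ord('0') = 60
'o': a..z range, 26 + ord('o') − ord('a') = 40
'W': A..Z range, ord('W') − ord('A') = 22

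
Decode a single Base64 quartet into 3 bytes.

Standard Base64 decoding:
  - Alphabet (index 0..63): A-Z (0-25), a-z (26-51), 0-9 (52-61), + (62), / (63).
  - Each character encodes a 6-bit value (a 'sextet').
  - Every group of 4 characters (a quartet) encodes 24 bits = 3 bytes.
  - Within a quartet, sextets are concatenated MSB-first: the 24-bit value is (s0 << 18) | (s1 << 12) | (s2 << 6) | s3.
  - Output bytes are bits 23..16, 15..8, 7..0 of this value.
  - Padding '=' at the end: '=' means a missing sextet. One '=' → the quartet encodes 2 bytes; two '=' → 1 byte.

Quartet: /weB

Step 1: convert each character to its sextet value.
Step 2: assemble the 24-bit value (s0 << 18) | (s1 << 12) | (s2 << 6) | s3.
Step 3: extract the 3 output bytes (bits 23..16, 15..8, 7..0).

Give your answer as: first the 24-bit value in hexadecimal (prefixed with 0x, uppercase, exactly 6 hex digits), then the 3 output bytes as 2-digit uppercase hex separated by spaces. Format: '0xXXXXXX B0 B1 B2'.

Sextets: /=63, w=48, e=30, B=1
24-bit: (63<<18) | (48<<12) | (30<<6) | 1
      = 0xFC0000 | 0x030000 | 0x000780 | 0x000001
      = 0xFF0781
Bytes: (v>>16)&0xFF=FF, (v>>8)&0xFF=07, v&0xFF=81

Answer: 0xFF0781 FF 07 81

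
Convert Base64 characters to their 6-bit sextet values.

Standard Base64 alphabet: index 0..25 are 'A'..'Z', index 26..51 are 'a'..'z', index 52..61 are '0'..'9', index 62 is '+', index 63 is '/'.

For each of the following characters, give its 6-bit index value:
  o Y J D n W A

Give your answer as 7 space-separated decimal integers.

Answer: 40 24 9 3 39 22 0

Derivation:
'o': a..z range, 26 + ord('o') − ord('a') = 40
'Y': A..Z range, ord('Y') − ord('A') = 24
'J': A..Z range, ord('J') − ord('A') = 9
'D': A..Z range, ord('D') − ord('A') = 3
'n': a..z range, 26 + ord('n') − ord('a') = 39
'W': A..Z range, ord('W') − ord('A') = 22
'A': A..Z range, ord('A') − ord('A') = 0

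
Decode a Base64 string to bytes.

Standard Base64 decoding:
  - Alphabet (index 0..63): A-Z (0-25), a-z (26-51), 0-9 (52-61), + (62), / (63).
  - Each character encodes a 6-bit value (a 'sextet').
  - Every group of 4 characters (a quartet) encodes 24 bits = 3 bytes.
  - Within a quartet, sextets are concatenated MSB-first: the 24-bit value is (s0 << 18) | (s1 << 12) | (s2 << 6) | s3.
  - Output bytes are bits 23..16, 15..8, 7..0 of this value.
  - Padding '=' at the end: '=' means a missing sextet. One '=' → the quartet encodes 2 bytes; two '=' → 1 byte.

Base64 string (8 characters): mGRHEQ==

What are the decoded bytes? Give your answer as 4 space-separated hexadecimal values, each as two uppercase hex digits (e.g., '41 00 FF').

Answer: 98 64 47 11

Derivation:
After char 0 ('m'=38): chars_in_quartet=1 acc=0x26 bytes_emitted=0
After char 1 ('G'=6): chars_in_quartet=2 acc=0x986 bytes_emitted=0
After char 2 ('R'=17): chars_in_quartet=3 acc=0x26191 bytes_emitted=0
After char 3 ('H'=7): chars_in_quartet=4 acc=0x986447 -> emit 98 64 47, reset; bytes_emitted=3
After char 4 ('E'=4): chars_in_quartet=1 acc=0x4 bytes_emitted=3
After char 5 ('Q'=16): chars_in_quartet=2 acc=0x110 bytes_emitted=3
Padding '==': partial quartet acc=0x110 -> emit 11; bytes_emitted=4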